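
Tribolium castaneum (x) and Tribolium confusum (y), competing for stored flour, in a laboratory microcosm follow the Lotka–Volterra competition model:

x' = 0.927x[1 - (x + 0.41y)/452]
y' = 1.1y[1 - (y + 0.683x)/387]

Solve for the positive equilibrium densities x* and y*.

x* ≈ 407, y* ≈ 109

Setting both brackets to zero gives the nullclines x + 0.41y = 452 and 0.683x + y = 387.
Substituting y = 387 - 0.683x into the first: x(1 - 0.41·0.683) = 452 - 0.41·387.
So x* = 293/0.72 = 407, and then y* = 387 - 0.683·407 = 109.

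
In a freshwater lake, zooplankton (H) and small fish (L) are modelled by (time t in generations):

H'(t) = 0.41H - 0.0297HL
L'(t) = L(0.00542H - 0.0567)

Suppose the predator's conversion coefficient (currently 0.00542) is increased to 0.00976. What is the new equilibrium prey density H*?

H* ≈ 5.81

At the interior fixed point, setting dL/dt = 0 with L > 0 fixes H* = (predator death rate)/(HL coefficient) — independent of the other coefficients.
With the change, H* = 0.0567/0.00976 = 5.81; it falls from 10.5.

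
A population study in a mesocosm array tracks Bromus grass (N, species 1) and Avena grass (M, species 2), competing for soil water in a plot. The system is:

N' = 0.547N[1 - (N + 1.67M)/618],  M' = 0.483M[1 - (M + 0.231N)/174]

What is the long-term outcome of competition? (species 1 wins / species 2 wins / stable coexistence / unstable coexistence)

stable coexistence

Compare the nullcline intercepts: K1/α12 = 618/1.67 = 370 > K2 = 174; K2/α21 = 174/0.231 = 753 > K1 = 618.
Since both inequalities hold, each species can invade when rare, so the interior equilibrium is stable.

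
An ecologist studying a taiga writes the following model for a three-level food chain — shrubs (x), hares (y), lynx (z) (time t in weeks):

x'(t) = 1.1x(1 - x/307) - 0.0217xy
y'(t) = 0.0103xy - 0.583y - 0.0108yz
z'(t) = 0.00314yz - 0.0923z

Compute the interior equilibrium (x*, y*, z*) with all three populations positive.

x* ≈ 129, y* ≈ 29.4, z* ≈ 69

From dz/dt = 0: 0.00314y* = 0.0923, so y* = 29.4.
From dx/dt = 0: 1.1(1 - x*/307) = 0.0217·29.4, giving x* = 307·(1 - 0.58) = 129.
From dy/dt = 0: 0.0103·129 - 0.583 = 0.0108z*, so z* = 0.745/0.0108 = 69.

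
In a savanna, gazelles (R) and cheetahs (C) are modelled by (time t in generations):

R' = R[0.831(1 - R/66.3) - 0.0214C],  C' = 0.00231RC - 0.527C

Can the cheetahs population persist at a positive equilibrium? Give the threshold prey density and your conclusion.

Threshold R = 228; K < 228, so no, the predator goes extinct.

The predator equation gives dC/dt > 0 only when R > 0.527/0.00231 = 228.
Without the predator, R → K = 66.3. Since 66.3 < 228, the predator cannot invade.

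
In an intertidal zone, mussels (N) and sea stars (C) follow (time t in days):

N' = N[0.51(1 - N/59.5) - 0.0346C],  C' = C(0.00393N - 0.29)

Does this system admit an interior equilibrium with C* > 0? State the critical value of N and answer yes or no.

Threshold N = 73.8; K < 73.8, so no, the predator goes extinct.

The predator equation gives dC/dt > 0 only when N > 0.29/0.00393 = 73.8.
Without the predator, N → K = 59.5. Since 59.5 < 73.8, the predator cannot invade.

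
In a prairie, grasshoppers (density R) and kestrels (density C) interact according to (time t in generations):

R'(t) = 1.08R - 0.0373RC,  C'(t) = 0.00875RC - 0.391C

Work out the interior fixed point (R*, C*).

R* ≈ 44.7, C* ≈ 29

Set dC/dt = 0 with C > 0: 0.00875R - 0.391 = 0, so R* = 0.391/0.00875 = 44.7.
Set dR/dt = 0 with R > 0: 1.08 - 0.0373C = 0, so C* = 1.08/0.0373 = 29.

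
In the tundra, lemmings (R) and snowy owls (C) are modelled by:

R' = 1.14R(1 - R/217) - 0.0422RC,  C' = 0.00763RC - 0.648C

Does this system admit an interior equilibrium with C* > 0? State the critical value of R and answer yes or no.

Threshold R = 84.9; K > 84.9, so yes, the predator persists.

The predator equation gives dC/dt > 0 only when R > 0.648/0.00763 = 84.9.
Without the predator, R → K = 217. Since 217 > 84.9, the predator can invade and persist.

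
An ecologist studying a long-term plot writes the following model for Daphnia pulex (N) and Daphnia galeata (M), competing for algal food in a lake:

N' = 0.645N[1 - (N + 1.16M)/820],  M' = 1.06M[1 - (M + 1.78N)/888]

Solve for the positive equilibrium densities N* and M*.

N* ≈ 197, M* ≈ 537

Setting both brackets to zero gives the nullclines N + 1.16M = 820 and 1.78N + M = 888.
Substituting M = 888 - 1.78N into the first: N(1 - 1.16·1.78) = 820 - 1.16·888.
So N* = -210/-1.06 = 197, and then M* = 888 - 1.78·197 = 537.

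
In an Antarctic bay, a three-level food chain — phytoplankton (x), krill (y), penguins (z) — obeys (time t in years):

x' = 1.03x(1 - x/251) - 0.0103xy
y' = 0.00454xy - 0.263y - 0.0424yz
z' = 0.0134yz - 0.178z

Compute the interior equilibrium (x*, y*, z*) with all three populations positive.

From dz/dt = 0: 0.0134y* = 0.178, so y* = 13.3.
From dx/dt = 0: 1.03(1 - x*/251) = 0.0103·13.3, giving x* = 251·(1 - 0.133) = 218.
From dy/dt = 0: 0.00454·218 - 0.263 = 0.0424z*, so z* = 0.725/0.0424 = 17.1.

x* ≈ 218, y* ≈ 13.3, z* ≈ 17.1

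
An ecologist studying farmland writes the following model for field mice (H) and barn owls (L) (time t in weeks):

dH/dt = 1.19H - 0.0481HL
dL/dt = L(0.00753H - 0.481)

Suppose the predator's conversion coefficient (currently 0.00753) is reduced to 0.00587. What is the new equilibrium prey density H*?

H* ≈ 81.9

At the interior fixed point, setting dL/dt = 0 with L > 0 fixes H* = (predator death rate)/(HL coefficient) — independent of the other coefficients.
With the change, H* = 0.481/0.00587 = 81.9; it rises from 63.9.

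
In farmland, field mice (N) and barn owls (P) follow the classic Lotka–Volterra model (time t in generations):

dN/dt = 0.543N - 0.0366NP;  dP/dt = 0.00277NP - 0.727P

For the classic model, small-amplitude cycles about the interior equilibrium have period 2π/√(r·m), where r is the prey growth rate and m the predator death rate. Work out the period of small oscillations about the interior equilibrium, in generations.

T ≈ 10 generations

Here r = 0.543 and m = 0.727, so r·m = 0.395.
ω = √0.395 = 0.628 per generation, hence T = 2π/ω ≈ 10 generations.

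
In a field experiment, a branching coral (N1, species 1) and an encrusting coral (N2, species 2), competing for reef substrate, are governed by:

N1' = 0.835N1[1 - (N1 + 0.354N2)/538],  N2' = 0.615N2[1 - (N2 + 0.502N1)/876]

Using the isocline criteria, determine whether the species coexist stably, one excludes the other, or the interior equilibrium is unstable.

Compare the nullcline intercepts: K1/α12 = 538/0.354 = 1520 > K2 = 876; K2/α21 = 876/0.502 = 1750 > K1 = 538.
Since both inequalities hold, each species can invade when rare, so the interior equilibrium is stable.

stable coexistence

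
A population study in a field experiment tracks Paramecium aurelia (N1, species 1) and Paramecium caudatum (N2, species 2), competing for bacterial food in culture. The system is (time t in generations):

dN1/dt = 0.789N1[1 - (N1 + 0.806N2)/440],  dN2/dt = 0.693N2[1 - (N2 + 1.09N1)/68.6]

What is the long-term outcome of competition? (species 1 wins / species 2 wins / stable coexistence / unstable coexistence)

Compare the nullcline intercepts: K1/α12 = 440/0.806 = 546 > K2 = 68.6; K2/α21 = 68.6/1.09 = 62.9 < K1 = 440.
Since the inequalities point opposite ways, species 1 can invade but species 2 cannot.

species 1 excludes species 2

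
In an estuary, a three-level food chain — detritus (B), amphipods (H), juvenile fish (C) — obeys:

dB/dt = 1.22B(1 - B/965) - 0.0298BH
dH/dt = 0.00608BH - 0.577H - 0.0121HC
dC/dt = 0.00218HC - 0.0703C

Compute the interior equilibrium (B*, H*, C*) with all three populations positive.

From dC/dt = 0: 0.00218H* = 0.0703, so H* = 32.2.
From dB/dt = 0: 1.22(1 - B*/965) = 0.0298·32.2, giving B* = 965·(1 - 0.788) = 205.
From dH/dt = 0: 0.00608·205 - 0.577 = 0.0121C*, so C* = 0.669/0.0121 = 55.3.

B* ≈ 205, H* ≈ 32.2, C* ≈ 55.3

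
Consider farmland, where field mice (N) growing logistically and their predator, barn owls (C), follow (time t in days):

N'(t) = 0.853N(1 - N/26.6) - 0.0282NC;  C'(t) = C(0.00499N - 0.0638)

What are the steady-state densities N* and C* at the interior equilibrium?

From dC/dt = 0 with C > 0: 0.00499N* = 0.0638, so N* = 12.8.
Substitute into dN/dt = 0: 0.853(1 - 12.8/26.6) = 0.0282C*.
The bracket is 0.519, giving C* = 0.443/0.0282 = 15.7.

N* ≈ 12.8, C* ≈ 15.7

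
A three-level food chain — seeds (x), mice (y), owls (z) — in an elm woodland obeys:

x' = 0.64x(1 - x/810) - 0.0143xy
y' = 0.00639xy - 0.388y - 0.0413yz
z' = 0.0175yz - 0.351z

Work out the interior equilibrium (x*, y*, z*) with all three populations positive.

x* ≈ 447, y* ≈ 20.1, z* ≈ 59.8

From dz/dt = 0: 0.0175y* = 0.351, so y* = 20.1.
From dx/dt = 0: 0.64(1 - x*/810) = 0.0143·20.1, giving x* = 810·(1 - 0.448) = 447.
From dy/dt = 0: 0.00639·447 - 0.388 = 0.0413z*, so z* = 2.47/0.0413 = 59.8.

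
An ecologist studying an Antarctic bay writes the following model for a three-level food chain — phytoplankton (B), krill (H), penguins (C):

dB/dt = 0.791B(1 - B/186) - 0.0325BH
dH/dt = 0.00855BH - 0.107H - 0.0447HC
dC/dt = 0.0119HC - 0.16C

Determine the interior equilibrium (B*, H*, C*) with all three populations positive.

B* ≈ 83.2, H* ≈ 13.4, C* ≈ 13.5

From dC/dt = 0: 0.0119H* = 0.16, so H* = 13.4.
From dB/dt = 0: 0.791(1 - B*/186) = 0.0325·13.4, giving B* = 186·(1 - 0.552) = 83.2.
From dH/dt = 0: 0.00855·83.2 - 0.107 = 0.0447C*, so C* = 0.605/0.0447 = 13.5.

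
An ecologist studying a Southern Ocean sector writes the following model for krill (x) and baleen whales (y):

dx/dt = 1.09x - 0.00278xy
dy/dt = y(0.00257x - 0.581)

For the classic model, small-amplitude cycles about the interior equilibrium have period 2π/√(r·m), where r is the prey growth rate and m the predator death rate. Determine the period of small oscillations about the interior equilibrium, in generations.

Here r = 1.09 and m = 0.581, so r·m = 0.633.
ω = √0.633 = 0.796 per generation, hence T = 2π/ω ≈ 7.9 generations.

T ≈ 7.9 generations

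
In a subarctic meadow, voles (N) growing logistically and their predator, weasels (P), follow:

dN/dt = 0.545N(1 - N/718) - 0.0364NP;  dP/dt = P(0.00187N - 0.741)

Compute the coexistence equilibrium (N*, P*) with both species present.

N* ≈ 396, P* ≈ 6.71

From dP/dt = 0 with P > 0: 0.00187N* = 0.741, so N* = 396.
Substitute into dN/dt = 0: 0.545(1 - 396/718) = 0.0364P*.
The bracket is 0.448, giving P* = 0.244/0.0364 = 6.71.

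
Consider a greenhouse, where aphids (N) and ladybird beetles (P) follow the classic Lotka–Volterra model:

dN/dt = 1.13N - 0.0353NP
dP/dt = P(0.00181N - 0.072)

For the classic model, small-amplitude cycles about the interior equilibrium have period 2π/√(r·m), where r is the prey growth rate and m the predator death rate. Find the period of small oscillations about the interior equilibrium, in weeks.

Here r = 1.13 and m = 0.072, so r·m = 0.0814.
ω = √0.0814 = 0.285 per week, hence T = 2π/ω ≈ 22 weeks.

T ≈ 22 weeks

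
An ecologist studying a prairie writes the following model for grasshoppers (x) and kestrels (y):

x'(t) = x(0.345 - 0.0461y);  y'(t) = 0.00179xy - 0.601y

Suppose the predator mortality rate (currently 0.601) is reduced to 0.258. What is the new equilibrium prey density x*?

x* ≈ 144

At the interior fixed point, setting dy/dt = 0 with y > 0 fixes x* = (predator death rate)/(xy coefficient) — independent of the other coefficients.
With the change, x* = 0.258/0.00179 = 144; it falls from 336.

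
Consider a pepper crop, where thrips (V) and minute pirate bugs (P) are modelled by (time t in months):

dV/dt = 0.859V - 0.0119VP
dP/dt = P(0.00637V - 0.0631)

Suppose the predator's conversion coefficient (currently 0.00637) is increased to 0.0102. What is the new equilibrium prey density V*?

At the interior fixed point, setting dP/dt = 0 with P > 0 fixes V* = (predator death rate)/(VP coefficient) — independent of the other coefficients.
With the change, V* = 0.0631/0.0102 = 6.19; it falls from 9.91.

V* ≈ 6.19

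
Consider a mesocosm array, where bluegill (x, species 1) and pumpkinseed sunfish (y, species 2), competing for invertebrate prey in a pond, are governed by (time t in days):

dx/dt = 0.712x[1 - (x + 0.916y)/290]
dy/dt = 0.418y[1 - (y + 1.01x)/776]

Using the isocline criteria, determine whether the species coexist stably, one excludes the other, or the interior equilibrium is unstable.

species 2 excludes species 1

Compare the nullcline intercepts: K1/α12 = 290/0.916 = 317 < K2 = 776; K2/α21 = 776/1.01 = 768 > K1 = 290.
Since the inequalities point opposite ways, species 2 can invade but species 1 cannot.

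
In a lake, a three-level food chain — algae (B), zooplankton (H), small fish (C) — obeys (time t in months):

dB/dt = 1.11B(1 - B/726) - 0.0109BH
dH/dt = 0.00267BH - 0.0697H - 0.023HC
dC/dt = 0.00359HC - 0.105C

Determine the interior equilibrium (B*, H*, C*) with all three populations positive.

B* ≈ 517, H* ≈ 29.2, C* ≈ 57

From dC/dt = 0: 0.00359H* = 0.105, so H* = 29.2.
From dB/dt = 0: 1.11(1 - B*/726) = 0.0109·29.2, giving B* = 726·(1 - 0.287) = 517.
From dH/dt = 0: 0.00267·517 - 0.0697 = 0.023C*, so C* = 1.31/0.023 = 57.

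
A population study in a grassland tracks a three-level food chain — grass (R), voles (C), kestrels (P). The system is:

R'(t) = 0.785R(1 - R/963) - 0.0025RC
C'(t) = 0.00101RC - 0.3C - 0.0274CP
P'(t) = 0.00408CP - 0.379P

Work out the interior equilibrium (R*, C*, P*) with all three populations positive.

From dP/dt = 0: 0.00408C* = 0.379, so C* = 92.9.
From dR/dt = 0: 0.785(1 - R*/963) = 0.0025·92.9, giving R* = 963·(1 - 0.296) = 678.
From dC/dt = 0: 0.00101·678 - 0.3 = 0.0274P*, so P* = 0.385/0.0274 = 14.

R* ≈ 678, C* ≈ 92.9, P* ≈ 14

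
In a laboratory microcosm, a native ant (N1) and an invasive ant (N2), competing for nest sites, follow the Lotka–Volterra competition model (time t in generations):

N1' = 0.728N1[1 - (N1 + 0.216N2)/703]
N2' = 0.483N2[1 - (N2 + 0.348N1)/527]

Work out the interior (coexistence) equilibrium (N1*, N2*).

N1* ≈ 637, N2* ≈ 305

Setting both brackets to zero gives the nullclines N1 + 0.216N2 = 703 and 0.348N1 + N2 = 527.
Substituting N2 = 527 - 0.348N1 into the first: N1(1 - 0.216·0.348) = 703 - 0.216·527.
So N1* = 589/0.925 = 637, and then N2* = 527 - 0.348·637 = 305.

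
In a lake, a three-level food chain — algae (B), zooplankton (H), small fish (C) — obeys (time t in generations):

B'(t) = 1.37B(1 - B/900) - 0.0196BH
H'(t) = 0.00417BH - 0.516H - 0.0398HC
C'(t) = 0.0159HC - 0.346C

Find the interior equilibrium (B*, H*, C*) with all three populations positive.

From dC/dt = 0: 0.0159H* = 0.346, so H* = 21.8.
From dB/dt = 0: 1.37(1 - B*/900) = 0.0196·21.8, giving B* = 900·(1 - 0.311) = 620.
From dH/dt = 0: 0.00417·620 - 0.516 = 0.0398C*, so C* = 2.07/0.0398 = 52.

B* ≈ 620, H* ≈ 21.8, C* ≈ 52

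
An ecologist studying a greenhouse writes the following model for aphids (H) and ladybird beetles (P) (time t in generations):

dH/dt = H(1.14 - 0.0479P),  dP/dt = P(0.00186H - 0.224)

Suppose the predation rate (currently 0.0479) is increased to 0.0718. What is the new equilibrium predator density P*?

At the interior fixed point, setting dH/dt = 0 with H > 0 fixes P* = (prey growth rate)/(HP coefficient) — independent of the other coefficients.
With the change, P* = 1.14/0.0718 = 15.9; it falls from 23.8.

P* ≈ 15.9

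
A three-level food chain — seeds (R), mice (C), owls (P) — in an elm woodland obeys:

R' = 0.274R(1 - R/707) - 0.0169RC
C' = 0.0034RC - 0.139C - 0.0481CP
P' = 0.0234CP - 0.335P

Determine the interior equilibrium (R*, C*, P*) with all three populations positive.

From dP/dt = 0: 0.0234C* = 0.335, so C* = 14.3.
From dR/dt = 0: 0.274(1 - R*/707) = 0.0169·14.3, giving R* = 707·(1 - 0.883) = 82.7.
From dC/dt = 0: 0.0034·82.7 - 0.139 = 0.0481P*, so P* = 0.142/0.0481 = 2.96.

R* ≈ 82.7, C* ≈ 14.3, P* ≈ 2.96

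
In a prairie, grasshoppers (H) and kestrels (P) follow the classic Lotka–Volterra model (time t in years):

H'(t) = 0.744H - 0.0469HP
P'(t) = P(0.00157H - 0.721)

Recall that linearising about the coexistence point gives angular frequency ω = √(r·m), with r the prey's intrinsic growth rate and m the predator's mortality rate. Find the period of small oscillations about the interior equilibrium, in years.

Here r = 0.744 and m = 0.721, so r·m = 0.536.
ω = √0.536 = 0.732 per year, hence T = 2π/ω ≈ 8.58 years.

T ≈ 8.58 years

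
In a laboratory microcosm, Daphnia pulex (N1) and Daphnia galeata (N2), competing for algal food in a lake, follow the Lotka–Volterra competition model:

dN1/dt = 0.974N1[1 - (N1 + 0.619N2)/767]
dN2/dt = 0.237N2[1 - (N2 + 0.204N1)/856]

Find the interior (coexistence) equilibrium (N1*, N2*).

Setting both brackets to zero gives the nullclines N1 + 0.619N2 = 767 and 0.204N1 + N2 = 856.
Substituting N2 = 856 - 0.204N1 into the first: N1(1 - 0.619·0.204) = 767 - 0.619·856.
So N1* = 237/0.874 = 271, and then N2* = 856 - 0.204·271 = 801.

N1* ≈ 271, N2* ≈ 801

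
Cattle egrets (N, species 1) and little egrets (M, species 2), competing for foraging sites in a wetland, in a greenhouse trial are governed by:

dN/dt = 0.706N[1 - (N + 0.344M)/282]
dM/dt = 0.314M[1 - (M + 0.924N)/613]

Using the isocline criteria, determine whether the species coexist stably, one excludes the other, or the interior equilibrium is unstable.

Compare the nullcline intercepts: K1/α12 = 282/0.344 = 820 > K2 = 613; K2/α21 = 613/0.924 = 663 > K1 = 282.
Since both inequalities hold, each species can invade when rare, so the interior equilibrium is stable.

stable coexistence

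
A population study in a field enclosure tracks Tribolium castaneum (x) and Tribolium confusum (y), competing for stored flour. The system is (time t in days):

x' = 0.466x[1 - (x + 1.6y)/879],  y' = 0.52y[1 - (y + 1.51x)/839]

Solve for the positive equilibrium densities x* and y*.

x* ≈ 327, y* ≈ 345

Setting both brackets to zero gives the nullclines x + 1.6y = 879 and 1.51x + y = 839.
Substituting y = 839 - 1.51x into the first: x(1 - 1.6·1.51) = 879 - 1.6·839.
So x* = -463/-1.42 = 327, and then y* = 839 - 1.51·327 = 345.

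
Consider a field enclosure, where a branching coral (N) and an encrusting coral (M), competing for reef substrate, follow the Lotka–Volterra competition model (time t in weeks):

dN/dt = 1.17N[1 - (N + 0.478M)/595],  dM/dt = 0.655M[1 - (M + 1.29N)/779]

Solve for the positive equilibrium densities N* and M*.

N* ≈ 581, M* ≈ 29.9

Setting both brackets to zero gives the nullclines N + 0.478M = 595 and 1.29N + M = 779.
Substituting M = 779 - 1.29N into the first: N(1 - 0.478·1.29) = 595 - 0.478·779.
So N* = 223/0.383 = 581, and then M* = 779 - 1.29·581 = 29.9.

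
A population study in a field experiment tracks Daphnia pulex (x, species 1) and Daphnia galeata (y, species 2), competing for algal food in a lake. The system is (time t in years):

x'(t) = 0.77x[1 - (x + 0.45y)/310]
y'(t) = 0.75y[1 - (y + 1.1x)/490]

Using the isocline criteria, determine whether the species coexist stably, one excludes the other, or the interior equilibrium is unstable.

Compare the nullcline intercepts: K1/α12 = 310/0.45 = 689 > K2 = 490; K2/α21 = 490/1.1 = 445 > K1 = 310.
Since both inequalities hold, each species can invade when rare, so the interior equilibrium is stable.

stable coexistence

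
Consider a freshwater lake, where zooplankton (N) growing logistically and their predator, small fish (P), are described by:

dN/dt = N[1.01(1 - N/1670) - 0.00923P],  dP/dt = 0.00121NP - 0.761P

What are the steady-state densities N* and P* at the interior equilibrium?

N* ≈ 629, P* ≈ 68.2

From dP/dt = 0 with P > 0: 0.00121N* = 0.761, so N* = 629.
Substitute into dN/dt = 0: 1.01(1 - 629/1670) = 0.00923P*.
The bracket is 0.623, giving P* = 0.63/0.00923 = 68.2.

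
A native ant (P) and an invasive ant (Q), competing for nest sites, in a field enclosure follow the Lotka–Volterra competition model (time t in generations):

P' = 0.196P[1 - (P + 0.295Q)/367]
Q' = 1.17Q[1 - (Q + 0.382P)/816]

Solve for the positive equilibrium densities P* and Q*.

P* ≈ 142, Q* ≈ 762

Setting both brackets to zero gives the nullclines P + 0.295Q = 367 and 0.382P + Q = 816.
Substituting Q = 816 - 0.382P into the first: P(1 - 0.295·0.382) = 367 - 0.295·816.
So P* = 126/0.887 = 142, and then Q* = 816 - 0.382·142 = 762.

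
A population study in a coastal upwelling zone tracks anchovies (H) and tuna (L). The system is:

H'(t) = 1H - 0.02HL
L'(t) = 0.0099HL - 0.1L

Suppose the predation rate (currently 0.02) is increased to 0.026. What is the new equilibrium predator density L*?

L* ≈ 38.5

At the interior fixed point, setting dH/dt = 0 with H > 0 fixes L* = (prey growth rate)/(HL coefficient) — independent of the other coefficients.
With the change, L* = 1/0.026 = 38.5; it falls from 50.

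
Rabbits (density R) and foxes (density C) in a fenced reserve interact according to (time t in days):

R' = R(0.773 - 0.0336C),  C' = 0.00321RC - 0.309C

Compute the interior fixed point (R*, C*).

R* ≈ 96.3, C* ≈ 23

Set dC/dt = 0 with C > 0: 0.00321R - 0.309 = 0, so R* = 0.309/0.00321 = 96.3.
Set dR/dt = 0 with R > 0: 0.773 - 0.0336C = 0, so C* = 0.773/0.0336 = 23.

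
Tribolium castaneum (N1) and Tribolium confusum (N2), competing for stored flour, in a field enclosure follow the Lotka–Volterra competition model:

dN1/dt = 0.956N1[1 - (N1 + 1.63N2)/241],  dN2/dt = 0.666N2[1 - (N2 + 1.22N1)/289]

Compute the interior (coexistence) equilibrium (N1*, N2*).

N1* ≈ 233, N2* ≈ 5.08

Setting both brackets to zero gives the nullclines N1 + 1.63N2 = 241 and 1.22N1 + N2 = 289.
Substituting N2 = 289 - 1.22N1 into the first: N1(1 - 1.63·1.22) = 241 - 1.63·289.
So N1* = -230/-0.989 = 233, and then N2* = 289 - 1.22·233 = 5.08.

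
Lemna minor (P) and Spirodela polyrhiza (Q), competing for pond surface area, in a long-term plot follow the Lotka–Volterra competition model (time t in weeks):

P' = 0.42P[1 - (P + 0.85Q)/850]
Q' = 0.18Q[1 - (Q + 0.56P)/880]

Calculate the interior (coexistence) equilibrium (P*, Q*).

P* ≈ 195, Q* ≈ 771

Setting both brackets to zero gives the nullclines P + 0.85Q = 850 and 0.56P + Q = 880.
Substituting Q = 880 - 0.56P into the first: P(1 - 0.85·0.56) = 850 - 0.85·880.
So P* = 102/0.524 = 195, and then Q* = 880 - 0.56·195 = 771.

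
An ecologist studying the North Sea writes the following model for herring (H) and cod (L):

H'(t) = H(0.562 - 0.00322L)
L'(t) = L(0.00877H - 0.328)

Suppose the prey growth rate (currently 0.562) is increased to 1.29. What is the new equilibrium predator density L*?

L* ≈ 401

At the interior fixed point, setting dH/dt = 0 with H > 0 fixes L* = (prey growth rate)/(HL coefficient) — independent of the other coefficients.
With the change, L* = 1.29/0.00322 = 401; it rises from 175.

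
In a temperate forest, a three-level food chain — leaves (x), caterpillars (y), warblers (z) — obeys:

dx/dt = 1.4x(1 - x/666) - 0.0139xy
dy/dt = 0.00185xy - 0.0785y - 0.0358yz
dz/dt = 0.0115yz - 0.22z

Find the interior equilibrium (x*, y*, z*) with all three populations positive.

x* ≈ 540, y* ≈ 19.1, z* ≈ 25.7

From dz/dt = 0: 0.0115y* = 0.22, so y* = 19.1.
From dx/dt = 0: 1.4(1 - x*/666) = 0.0139·19.1, giving x* = 666·(1 - 0.19) = 540.
From dy/dt = 0: 0.00185·540 - 0.0785 = 0.0358z*, so z* = 0.92/0.0358 = 25.7.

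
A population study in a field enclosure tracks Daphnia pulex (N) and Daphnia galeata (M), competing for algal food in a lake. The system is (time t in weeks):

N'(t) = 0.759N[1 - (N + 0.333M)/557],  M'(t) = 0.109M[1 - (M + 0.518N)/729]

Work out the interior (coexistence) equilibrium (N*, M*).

Setting both brackets to zero gives the nullclines N + 0.333M = 557 and 0.518N + M = 729.
Substituting M = 729 - 0.518N into the first: N(1 - 0.333·0.518) = 557 - 0.333·729.
So N* = 314/0.828 = 380, and then M* = 729 - 0.518·380 = 532.

N* ≈ 380, M* ≈ 532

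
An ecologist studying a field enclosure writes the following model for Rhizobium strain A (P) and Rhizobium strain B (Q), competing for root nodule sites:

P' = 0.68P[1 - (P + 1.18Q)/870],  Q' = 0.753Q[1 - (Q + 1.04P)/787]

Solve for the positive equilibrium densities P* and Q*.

Setting both brackets to zero gives the nullclines P + 1.18Q = 870 and 1.04P + Q = 787.
Substituting Q = 787 - 1.04P into the first: P(1 - 1.18·1.04) = 870 - 1.18·787.
So P* = -58.7/-0.227 = 258, and then Q* = 787 - 1.04·258 = 518.

P* ≈ 258, Q* ≈ 518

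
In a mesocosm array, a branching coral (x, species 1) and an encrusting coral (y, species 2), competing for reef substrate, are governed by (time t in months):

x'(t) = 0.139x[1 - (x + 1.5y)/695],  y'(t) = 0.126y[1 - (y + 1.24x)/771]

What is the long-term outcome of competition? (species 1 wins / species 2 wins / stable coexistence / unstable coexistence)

Compare the nullcline intercepts: K1/α12 = 695/1.5 = 463 < K2 = 771; K2/α21 = 771/1.24 = 622 < K1 = 695.
Since both are reversed, neither can invade when rare; the interior point is a saddle.

unstable coexistence (outcome depends on initial conditions)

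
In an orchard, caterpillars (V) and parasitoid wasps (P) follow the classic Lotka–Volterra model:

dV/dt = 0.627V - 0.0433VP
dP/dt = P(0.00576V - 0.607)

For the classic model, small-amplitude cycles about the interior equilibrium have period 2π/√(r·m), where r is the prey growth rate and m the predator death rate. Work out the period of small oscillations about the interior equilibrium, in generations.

T ≈ 10.2 generations

Here r = 0.627 and m = 0.607, so r·m = 0.381.
ω = √0.381 = 0.617 per generation, hence T = 2π/ω ≈ 10.2 generations.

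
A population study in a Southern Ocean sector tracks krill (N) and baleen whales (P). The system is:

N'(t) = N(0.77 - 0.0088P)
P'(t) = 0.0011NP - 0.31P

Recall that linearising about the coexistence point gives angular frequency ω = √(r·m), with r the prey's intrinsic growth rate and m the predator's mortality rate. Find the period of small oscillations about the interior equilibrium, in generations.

T ≈ 12.9 generations

Here r = 0.77 and m = 0.31, so r·m = 0.239.
ω = √0.239 = 0.489 per generation, hence T = 2π/ω ≈ 12.9 generations.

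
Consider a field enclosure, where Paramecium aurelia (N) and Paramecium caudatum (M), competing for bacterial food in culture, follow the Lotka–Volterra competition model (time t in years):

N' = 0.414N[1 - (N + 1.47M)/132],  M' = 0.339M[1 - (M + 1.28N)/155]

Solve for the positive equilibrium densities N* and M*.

N* ≈ 109, M* ≈ 15.8

Setting both brackets to zero gives the nullclines N + 1.47M = 132 and 1.28N + M = 155.
Substituting M = 155 - 1.28N into the first: N(1 - 1.47·1.28) = 132 - 1.47·155.
So N* = -95.8/-0.882 = 109, and then M* = 155 - 1.28·109 = 15.8.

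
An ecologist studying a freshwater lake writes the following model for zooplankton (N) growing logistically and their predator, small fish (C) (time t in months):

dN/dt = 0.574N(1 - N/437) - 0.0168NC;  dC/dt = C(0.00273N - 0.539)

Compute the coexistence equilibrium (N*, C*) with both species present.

N* ≈ 197, C* ≈ 18.7

From dC/dt = 0 with C > 0: 0.00273N* = 0.539, so N* = 197.
Substitute into dN/dt = 0: 0.574(1 - 197/437) = 0.0168C*.
The bracket is 0.548, giving C* = 0.315/0.0168 = 18.7.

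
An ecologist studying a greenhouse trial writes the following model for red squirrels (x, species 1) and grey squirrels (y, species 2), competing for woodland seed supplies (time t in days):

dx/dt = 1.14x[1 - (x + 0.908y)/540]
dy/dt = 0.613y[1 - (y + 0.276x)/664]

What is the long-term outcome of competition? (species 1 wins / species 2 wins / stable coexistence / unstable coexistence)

species 2 excludes species 1

Compare the nullcline intercepts: K1/α12 = 540/0.908 = 595 < K2 = 664; K2/α21 = 664/0.276 = 2410 > K1 = 540.
Since the inequalities point opposite ways, species 2 can invade but species 1 cannot.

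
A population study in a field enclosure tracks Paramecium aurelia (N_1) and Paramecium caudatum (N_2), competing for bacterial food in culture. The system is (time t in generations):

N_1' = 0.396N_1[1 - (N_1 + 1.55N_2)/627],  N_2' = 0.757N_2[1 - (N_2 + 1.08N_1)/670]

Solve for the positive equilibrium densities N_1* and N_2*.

N_1* ≈ 611, N_2* ≈ 10.6

Setting both brackets to zero gives the nullclines N_1 + 1.55N_2 = 627 and 1.08N_1 + N_2 = 670.
Substituting N_2 = 670 - 1.08N_1 into the first: N_1(1 - 1.55·1.08) = 627 - 1.55·670.
So N_1* = -412/-0.674 = 611, and then N_2* = 670 - 1.08·611 = 10.6.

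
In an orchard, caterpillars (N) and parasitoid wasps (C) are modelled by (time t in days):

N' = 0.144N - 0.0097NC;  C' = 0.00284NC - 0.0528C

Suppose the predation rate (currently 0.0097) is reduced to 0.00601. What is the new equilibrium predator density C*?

At the interior fixed point, setting dN/dt = 0 with N > 0 fixes C* = (prey growth rate)/(NC coefficient) — independent of the other coefficients.
With the change, C* = 0.144/0.00601 = 24; it rises from 14.8.

C* ≈ 24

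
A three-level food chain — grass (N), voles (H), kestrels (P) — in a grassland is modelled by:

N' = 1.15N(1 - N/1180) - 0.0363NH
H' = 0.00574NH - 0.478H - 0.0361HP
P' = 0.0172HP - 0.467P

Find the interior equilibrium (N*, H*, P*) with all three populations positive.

From dP/dt = 0: 0.0172H* = 0.467, so H* = 27.2.
From dN/dt = 0: 1.15(1 - N*/1180) = 0.0363·27.2, giving N* = 1180·(1 - 0.857) = 169.
From dH/dt = 0: 0.00574·169 - 0.478 = 0.0361P*, so P* = 0.49/0.0361 = 13.6.

N* ≈ 169, H* ≈ 27.2, P* ≈ 13.6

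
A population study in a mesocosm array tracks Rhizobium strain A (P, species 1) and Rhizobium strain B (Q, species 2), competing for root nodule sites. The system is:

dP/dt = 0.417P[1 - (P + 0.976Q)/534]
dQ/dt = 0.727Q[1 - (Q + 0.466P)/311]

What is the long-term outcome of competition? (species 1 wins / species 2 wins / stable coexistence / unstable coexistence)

Compare the nullcline intercepts: K1/α12 = 534/0.976 = 547 > K2 = 311; K2/α21 = 311/0.466 = 667 > K1 = 534.
Since both inequalities hold, each species can invade when rare, so the interior equilibrium is stable.

stable coexistence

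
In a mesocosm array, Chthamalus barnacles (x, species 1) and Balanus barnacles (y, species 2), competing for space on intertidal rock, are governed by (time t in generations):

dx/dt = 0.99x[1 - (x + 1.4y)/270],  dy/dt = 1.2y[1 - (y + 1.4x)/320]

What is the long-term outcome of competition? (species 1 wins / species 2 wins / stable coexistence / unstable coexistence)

unstable coexistence (outcome depends on initial conditions)

Compare the nullcline intercepts: K1/α12 = 270/1.4 = 193 < K2 = 320; K2/α21 = 320/1.4 = 229 < K1 = 270.
Since both are reversed, neither can invade when rare; the interior point is a saddle.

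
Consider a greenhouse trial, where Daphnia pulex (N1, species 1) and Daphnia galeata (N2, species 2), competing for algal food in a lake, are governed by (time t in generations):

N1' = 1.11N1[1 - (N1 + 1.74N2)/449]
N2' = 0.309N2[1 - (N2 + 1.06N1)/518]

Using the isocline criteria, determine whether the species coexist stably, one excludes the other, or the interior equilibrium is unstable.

species 2 excludes species 1

Compare the nullcline intercepts: K1/α12 = 449/1.74 = 258 < K2 = 518; K2/α21 = 518/1.06 = 489 > K1 = 449.
Since the inequalities point opposite ways, species 2 can invade but species 1 cannot.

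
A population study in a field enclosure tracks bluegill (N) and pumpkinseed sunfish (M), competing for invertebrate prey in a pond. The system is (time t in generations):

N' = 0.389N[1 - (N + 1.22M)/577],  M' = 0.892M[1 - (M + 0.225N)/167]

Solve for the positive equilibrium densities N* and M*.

Setting both brackets to zero gives the nullclines N + 1.22M = 577 and 0.225N + M = 167.
Substituting M = 167 - 0.225N into the first: N(1 - 1.22·0.225) = 577 - 1.22·167.
So N* = 373/0.726 = 514, and then M* = 167 - 0.225·514 = 51.2.

N* ≈ 514, M* ≈ 51.2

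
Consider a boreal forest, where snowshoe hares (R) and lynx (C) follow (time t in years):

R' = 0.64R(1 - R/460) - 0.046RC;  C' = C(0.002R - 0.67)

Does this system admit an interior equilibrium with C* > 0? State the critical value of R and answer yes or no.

Threshold R = 335; K > 335, so yes, the predator persists.

The predator equation gives dC/dt > 0 only when R > 0.67/0.002 = 335.
Without the predator, R → K = 460. Since 460 > 335, the predator can invade and persist.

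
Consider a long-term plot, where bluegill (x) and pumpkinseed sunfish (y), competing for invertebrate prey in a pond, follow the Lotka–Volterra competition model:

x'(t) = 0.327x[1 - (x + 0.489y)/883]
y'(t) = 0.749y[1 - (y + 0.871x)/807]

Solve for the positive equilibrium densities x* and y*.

Setting both brackets to zero gives the nullclines x + 0.489y = 883 and 0.871x + y = 807.
Substituting y = 807 - 0.871x into the first: x(1 - 0.489·0.871) = 883 - 0.489·807.
So x* = 488/0.574 = 851, and then y* = 807 - 0.871·851 = 66.

x* ≈ 851, y* ≈ 66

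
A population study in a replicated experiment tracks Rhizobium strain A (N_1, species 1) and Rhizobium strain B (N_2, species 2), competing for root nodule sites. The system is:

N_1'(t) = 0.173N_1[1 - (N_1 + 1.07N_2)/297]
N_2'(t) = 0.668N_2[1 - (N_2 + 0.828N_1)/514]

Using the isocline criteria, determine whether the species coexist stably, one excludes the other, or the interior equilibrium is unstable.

species 2 excludes species 1

Compare the nullcline intercepts: K1/α12 = 297/1.07 = 278 < K2 = 514; K2/α21 = 514/0.828 = 621 > K1 = 297.
Since the inequalities point opposite ways, species 2 can invade but species 1 cannot.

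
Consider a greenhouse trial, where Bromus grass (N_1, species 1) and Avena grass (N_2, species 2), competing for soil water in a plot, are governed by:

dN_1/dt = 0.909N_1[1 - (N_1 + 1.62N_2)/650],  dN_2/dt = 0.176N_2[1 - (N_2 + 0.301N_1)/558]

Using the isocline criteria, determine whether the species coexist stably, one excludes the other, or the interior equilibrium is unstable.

Compare the nullcline intercepts: K1/α12 = 650/1.62 = 401 < K2 = 558; K2/α21 = 558/0.301 = 1850 > K1 = 650.
Since the inequalities point opposite ways, species 2 can invade but species 1 cannot.

species 2 excludes species 1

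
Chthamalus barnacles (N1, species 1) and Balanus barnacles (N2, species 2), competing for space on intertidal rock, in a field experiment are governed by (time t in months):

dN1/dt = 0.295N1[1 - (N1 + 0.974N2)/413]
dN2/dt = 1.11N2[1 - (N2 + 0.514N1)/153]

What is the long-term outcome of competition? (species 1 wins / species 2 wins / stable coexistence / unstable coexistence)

Compare the nullcline intercepts: K1/α12 = 413/0.974 = 424 > K2 = 153; K2/α21 = 153/0.514 = 298 < K1 = 413.
Since the inequalities point opposite ways, species 1 can invade but species 2 cannot.

species 1 excludes species 2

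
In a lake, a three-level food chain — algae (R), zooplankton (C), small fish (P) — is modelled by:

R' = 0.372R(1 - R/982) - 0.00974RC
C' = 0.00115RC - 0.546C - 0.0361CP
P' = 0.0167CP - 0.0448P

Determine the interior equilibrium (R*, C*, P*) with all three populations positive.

From dP/dt = 0: 0.0167C* = 0.0448, so C* = 2.68.
From dR/dt = 0: 0.372(1 - R*/982) = 0.00974·2.68, giving R* = 982·(1 - 0.0702) = 913.
From dC/dt = 0: 0.00115·913 - 0.546 = 0.0361P*, so P* = 0.504/0.0361 = 14.

R* ≈ 913, C* ≈ 2.68, P* ≈ 14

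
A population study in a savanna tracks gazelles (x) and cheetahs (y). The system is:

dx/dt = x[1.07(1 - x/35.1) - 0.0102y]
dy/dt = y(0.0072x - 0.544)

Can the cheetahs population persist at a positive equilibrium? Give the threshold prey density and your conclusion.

Threshold x = 75.6; K < 75.6, so no, the predator goes extinct.

The predator equation gives dy/dt > 0 only when x > 0.544/0.0072 = 75.6.
Without the predator, x → K = 35.1. Since 35.1 < 75.6, the predator cannot invade.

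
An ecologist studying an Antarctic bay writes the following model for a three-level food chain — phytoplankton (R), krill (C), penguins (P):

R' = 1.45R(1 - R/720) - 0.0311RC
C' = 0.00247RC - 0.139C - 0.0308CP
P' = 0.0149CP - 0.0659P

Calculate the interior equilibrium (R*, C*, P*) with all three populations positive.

From dP/dt = 0: 0.0149C* = 0.0659, so C* = 4.42.
From dR/dt = 0: 1.45(1 - R*/720) = 0.0311·4.42, giving R* = 720·(1 - 0.0949) = 652.
From dC/dt = 0: 0.00247·652 - 0.139 = 0.0308P*, so P* = 1.47/0.0308 = 47.7.

R* ≈ 652, C* ≈ 4.42, P* ≈ 47.7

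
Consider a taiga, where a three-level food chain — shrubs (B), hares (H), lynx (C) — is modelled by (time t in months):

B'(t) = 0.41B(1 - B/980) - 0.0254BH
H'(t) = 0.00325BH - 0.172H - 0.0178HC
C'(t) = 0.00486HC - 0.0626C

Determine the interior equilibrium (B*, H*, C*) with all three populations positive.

From dC/dt = 0: 0.00486H* = 0.0626, so H* = 12.9.
From dB/dt = 0: 0.41(1 - B*/980) = 0.0254·12.9, giving B* = 980·(1 - 0.798) = 198.
From dH/dt = 0: 0.00325·198 - 0.172 = 0.0178C*, so C* = 0.471/0.0178 = 26.5.

B* ≈ 198, H* ≈ 12.9, C* ≈ 26.5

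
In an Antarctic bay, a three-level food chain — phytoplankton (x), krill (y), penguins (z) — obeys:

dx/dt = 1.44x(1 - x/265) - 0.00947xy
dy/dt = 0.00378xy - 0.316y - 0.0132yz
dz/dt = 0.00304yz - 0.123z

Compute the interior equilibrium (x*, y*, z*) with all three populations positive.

x* ≈ 194, y* ≈ 40.5, z* ≈ 31.8

From dz/dt = 0: 0.00304y* = 0.123, so y* = 40.5.
From dx/dt = 0: 1.44(1 - x*/265) = 0.00947·40.5, giving x* = 265·(1 - 0.266) = 194.
From dy/dt = 0: 0.00378·194 - 0.316 = 0.0132z*, so z* = 0.419/0.0132 = 31.8.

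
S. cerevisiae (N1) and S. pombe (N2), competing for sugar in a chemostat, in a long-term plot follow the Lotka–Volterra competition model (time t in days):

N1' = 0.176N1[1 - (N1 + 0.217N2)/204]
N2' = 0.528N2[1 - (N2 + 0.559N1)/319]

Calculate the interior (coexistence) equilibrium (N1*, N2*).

N1* ≈ 153, N2* ≈ 233

Setting both brackets to zero gives the nullclines N1 + 0.217N2 = 204 and 0.559N1 + N2 = 319.
Substituting N2 = 319 - 0.559N1 into the first: N1(1 - 0.217·0.559) = 204 - 0.217·319.
So N1* = 135/0.879 = 153, and then N2* = 319 - 0.559·153 = 233.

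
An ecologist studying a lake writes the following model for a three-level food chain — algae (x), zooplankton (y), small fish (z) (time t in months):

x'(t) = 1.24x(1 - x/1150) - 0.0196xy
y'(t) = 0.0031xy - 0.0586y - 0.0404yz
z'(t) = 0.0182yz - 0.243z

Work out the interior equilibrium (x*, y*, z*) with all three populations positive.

x* ≈ 907, y* ≈ 13.4, z* ≈ 68.2

From dz/dt = 0: 0.0182y* = 0.243, so y* = 13.4.
From dx/dt = 0: 1.24(1 - x*/1150) = 0.0196·13.4, giving x* = 1150·(1 - 0.211) = 907.
From dy/dt = 0: 0.0031·907 - 0.0586 = 0.0404z*, so z* = 2.75/0.0404 = 68.2.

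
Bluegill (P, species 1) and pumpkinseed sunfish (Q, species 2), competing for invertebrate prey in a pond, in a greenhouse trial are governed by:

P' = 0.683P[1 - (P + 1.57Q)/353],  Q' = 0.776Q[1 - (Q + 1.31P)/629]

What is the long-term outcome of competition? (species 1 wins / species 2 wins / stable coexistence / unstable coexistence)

Compare the nullcline intercepts: K1/α12 = 353/1.57 = 225 < K2 = 629; K2/α21 = 629/1.31 = 480 > K1 = 353.
Since the inequalities point opposite ways, species 2 can invade but species 1 cannot.

species 2 excludes species 1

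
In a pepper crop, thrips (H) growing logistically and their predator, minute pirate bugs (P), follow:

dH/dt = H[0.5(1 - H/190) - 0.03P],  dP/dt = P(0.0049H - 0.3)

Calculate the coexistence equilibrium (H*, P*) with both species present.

H* ≈ 61.2, P* ≈ 11.3

From dP/dt = 0 with P > 0: 0.0049H* = 0.3, so H* = 61.2.
Substitute into dH/dt = 0: 0.5(1 - 61.2/190) = 0.03P*.
The bracket is 0.678, giving P* = 0.339/0.03 = 11.3.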